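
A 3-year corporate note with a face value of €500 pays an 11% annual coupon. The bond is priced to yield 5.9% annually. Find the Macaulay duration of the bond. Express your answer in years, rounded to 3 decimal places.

2.731 years

Periodic yield y = 0.059. Discount each cash flow and weight by its year:
  t   CF        PV=CF/(1+0.059)^t    t·PV
  1        55.00        51.9358        51.9358
  2        55.00        49.0423        98.0846
  3       555.00       467.3100     1,401.9301
  Σ                    568.2881     1,551.9505
Price P = Σ PV = 568.2881.
Macaulay duration = Σ(t·PV) / P = 1,551.9505 / 568.2881 = 2.73092 years.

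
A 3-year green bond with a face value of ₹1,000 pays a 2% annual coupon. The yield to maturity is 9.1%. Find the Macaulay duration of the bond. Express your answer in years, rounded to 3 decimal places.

2.935 years

Periodic yield y = 0.091. Discount each cash flow and weight by its year:
  t   CF        PV=CF/(1+0.091)^t    t·PV
  1        20.00        18.3318        18.3318
  2        20.00        16.8028        33.6055
  3     1,020.00       785.4633     2,356.3900
  Σ                    820.5979     2,408.3273
Price P = Σ PV = 820.5979.
Macaulay duration = Σ(t·PV) / P = 2,408.3273 / 820.5979 = 2.93484 years.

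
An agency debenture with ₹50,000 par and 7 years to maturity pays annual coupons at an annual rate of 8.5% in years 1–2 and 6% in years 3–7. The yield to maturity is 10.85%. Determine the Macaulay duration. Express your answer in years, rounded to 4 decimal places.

Periodic yield y = 0.1085. Discount each cash flow and weight by its year:
  t   CF        PV=CF/(1+0.1085)^t    t·PV
  1     4,250.00     3,834.0099     3,834.0099
  2     4,250.00     3,458.7370     6,917.4739
  3     3,000.00     2,202.4911     6,607.4733
  4     3,000.00     1,986.9112     7,947.6449
  5     3,000.00     1,792.4323     8,962.1616
  6     3,000.00     1,616.9890     9,701.9341
  7    53,000.00    25,770.6865   180,394.8054
  Σ                 40,662.2570   224,365.5032
Price P = Σ PV = 40,662.2570.
Macaulay duration = Σ(t·PV) / P = 224,365.5032 / 40,662.2570 = 5.51778 years.

5.5178 years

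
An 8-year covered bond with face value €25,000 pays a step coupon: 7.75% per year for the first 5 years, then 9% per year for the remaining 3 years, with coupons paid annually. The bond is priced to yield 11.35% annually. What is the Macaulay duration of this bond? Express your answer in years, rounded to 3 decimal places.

Periodic yield y = 0.1135. Discount each cash flow and weight by its year:
  t   CF        PV=CF/(1+0.1135)^t    t·PV
  1     1,937.50     1,740.0090     1,740.0090
  2     1,937.50     1,562.6484     3,125.2968
  3     1,937.50     1,403.3663     4,210.0989
  4     1,937.50     1,260.3200     5,041.2800
  5     1,937.50     1,131.8545     5,659.2725
  6     2,250.00     1,180.4326     7,082.5955
  7     2,250.00     1,060.1101     7,420.7706
  8    27,250.00    11,530.4096    92,243.2769
  Σ                 20,869.1505   126,522.6002
Price P = Σ PV = 20,869.1505.
Macaulay duration = Σ(t·PV) / P = 126,522.6002 / 20,869.1505 = 6.06266 years.

6.063 years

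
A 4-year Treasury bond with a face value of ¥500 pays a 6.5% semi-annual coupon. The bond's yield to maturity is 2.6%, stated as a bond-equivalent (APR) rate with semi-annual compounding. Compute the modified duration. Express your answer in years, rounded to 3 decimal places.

3.572 years

Periodic yield y = 0.013. First find Macaulay duration:
  t   CF        PV=CF/(1+0.013)^t    t·PV
  1        16.25        16.0415        16.0415
  2        16.25        15.8356        31.6712
  3        16.25        15.6324        46.8971
  4        16.25        15.4318        61.7271
  5        16.25        15.2337        76.1686
  6        16.25        15.0382        90.2294
  7        16.25        14.8452       103.9167
  8       516.25       465.5695     3,724.5558
  Σ                    573.6279     4,151.2074
P = 573.6279; Macaulay duration = 4,151.2074 / 573.6279 = 7.23676 half-year periods = 3.61838 years.
Modified duration = D_Mac / (1 + y) = 3.61838 / 1.013 = 3.57194 years.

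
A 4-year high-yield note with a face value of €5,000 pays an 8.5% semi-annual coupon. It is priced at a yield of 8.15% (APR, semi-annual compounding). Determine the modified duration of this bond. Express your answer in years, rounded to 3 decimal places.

3.341 years

Periodic yield y = 0.04075. First find Macaulay duration:
  t   CF        PV=CF/(1+0.04075)^t    t·PV
  1       212.50       204.1797       204.1797
  2       212.50       196.1851       392.3703
  3       212.50       188.5036       565.5108
  4       212.50       181.1229       724.4914
  5       212.50       174.0311       870.1554
  6       212.50       167.2170     1,003.3020
  7       212.50       160.6697     1,124.6879
  8     5,212.50     3,786.8204    30,294.5634
  Σ                  5,058.7295    35,179.2610
P = 5,058.7295; Macaulay duration = 35,179.2610 / 5,058.7295 = 6.95417 half-year periods = 3.47708 years.
Modified duration = D_Mac / (1 + y) = 3.47708 / 1.04075 = 3.34094 years.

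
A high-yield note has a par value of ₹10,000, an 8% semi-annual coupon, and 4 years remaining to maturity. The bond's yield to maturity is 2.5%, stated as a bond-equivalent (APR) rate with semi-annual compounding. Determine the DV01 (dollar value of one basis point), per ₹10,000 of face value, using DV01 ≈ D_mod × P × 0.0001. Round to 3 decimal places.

₹4.240

Periodic yield y = 0.0125.
  t   CF        PV=CF/(1+0.0125)^t    t·PV
  1       400.00       395.0617       395.0617
  2       400.00       390.1844       780.3688
  3       400.00       385.3673     1,156.1020
  4       400.00       380.6097     1,522.4388
  5       400.00       375.9108     1,879.5541
  6       400.00       371.2700     2,227.6197
  7       400.00       366.6864     2,566.8046
  8    10,400.00     9,416.1438    75,329.1507
  Σ                 12,081.2342    85,857.1006
P = 12,081.2342; D_Mac = 7.10665 half-year periods = 3.55332 yrs; D_mod = 3.50946 yrs.
DV01 ≈ 3.50946 × 12,081.2342 × 0.0001 = 4.239857.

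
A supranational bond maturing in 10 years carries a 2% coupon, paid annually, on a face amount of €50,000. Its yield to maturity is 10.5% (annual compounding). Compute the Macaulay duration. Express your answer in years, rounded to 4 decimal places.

Periodic yield y = 0.105. Discount each cash flow and weight by its year:
  t   CF        PV=CF/(1+0.105)^t    t·PV
  1     1,000.00       904.9774       904.9774
  2     1,000.00       818.9841     1,637.9681
  3     1,000.00       741.1620     2,223.4861
  4     1,000.00       670.7349     2,682.9395
  5     1,000.00       606.9999     3,034.9994
  6     1,000.00       549.3212     3,295.9270
  7     1,000.00       497.1232     3,479.8626
  8     1,000.00       449.8853     3,599.0822
  9     1,000.00       407.1360     3,664.2239
  10   51,000.00    18,790.8920   187,908.9197
  Σ                 24,437.2159   212,432.3859
Price P = Σ PV = 24,437.2159.
Macaulay duration = Σ(t·PV) / P = 212,432.3859 / 24,437.2159 = 8.69299 years.

8.6930 years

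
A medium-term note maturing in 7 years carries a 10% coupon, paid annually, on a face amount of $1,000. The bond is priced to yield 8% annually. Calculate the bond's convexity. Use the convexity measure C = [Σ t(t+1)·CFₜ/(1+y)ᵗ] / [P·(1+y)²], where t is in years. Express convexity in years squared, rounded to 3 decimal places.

33.974

With y = 0.08:
  t   CF        PV=CF/(1+0.08)^t    t·PV        t(t+1)·PV
  1       100.00        92.5926        92.5926         185.1852
  2       100.00        85.7339       171.4678         514.4033
  3       100.00        79.3832       238.1497         952.5987
  4       100.00        73.5030       294.0119       1,470.0597
  5       100.00        68.0583       340.2916       2,041.7496
  6       100.00        63.0170       378.1018       2,646.7124
  7     1,100.00       641.8394     4,492.8760      35,943.0083
  Σ                  1,104.1274     6,007.4914      43,753.7172
P = 1,104.1274.
Convexity = Σ t(t+1)·PV / [P·(1+y)²] = 43,753.7172 / (1,104.1274 × 1.166400) = 33.97412.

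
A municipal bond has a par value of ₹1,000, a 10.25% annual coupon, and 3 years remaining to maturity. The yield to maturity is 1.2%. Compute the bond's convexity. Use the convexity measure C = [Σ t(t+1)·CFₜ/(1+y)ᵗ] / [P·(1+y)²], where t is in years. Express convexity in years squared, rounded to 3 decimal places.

10.472

With y = 0.012:
  t   CF        PV=CF/(1+0.012)^t    t·PV        t(t+1)·PV
  1       102.50       101.2846       101.2846         202.5692
  2       102.50       100.0836       200.1672         600.5015
  3     1,102.50     1,063.7438     3,191.2315      12,764.9262
  Σ                  1,265.1120     3,492.6833      13,567.9968
P = 1,265.1120.
Convexity = Σ t(t+1)·PV / [P·(1+y)²] = 13,567.9968 / (1,265.1120 × 1.024144) = 10.47191.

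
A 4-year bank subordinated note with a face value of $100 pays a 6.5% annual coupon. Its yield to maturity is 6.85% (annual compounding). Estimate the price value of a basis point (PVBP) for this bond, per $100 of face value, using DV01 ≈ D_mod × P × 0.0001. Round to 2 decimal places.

$0.03

Periodic yield y = 0.0685.
  t   CF        PV=CF/(1+0.0685)^t    t·PV
  1         6.50         6.0833         6.0833
  2         6.50         5.6933        11.3866
  3         6.50         5.3283        15.9849
  4       106.50        81.7055       326.8222
  Σ                     98.8105       360.2770
P = 98.8105; D_Mac = 3.64614 yrs; D_mod = 3.41239 yrs.
DV01 ≈ 3.41239 × 98.8105 × 0.0001 = 0.033718.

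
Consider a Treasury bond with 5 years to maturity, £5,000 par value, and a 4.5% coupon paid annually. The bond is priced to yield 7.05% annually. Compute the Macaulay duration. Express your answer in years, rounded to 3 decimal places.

Periodic yield y = 0.0705. Discount each cash flow and weight by its year:
  t   CF        PV=CF/(1+0.0705)^t    t·PV
  1       225.00       210.1822       210.1822
  2       225.00       196.3402       392.6804
  3       225.00       183.4098       550.2294
  4       225.00       171.3310       685.3238
  5     5,225.00     3,716.6609    18,583.3044
  Σ                  4,477.9240    20,421.7201
Price P = Σ PV = 4,477.9240.
Macaulay duration = Σ(t·PV) / P = 20,421.7201 / 4,477.9240 = 4.56053 years.

4.561 years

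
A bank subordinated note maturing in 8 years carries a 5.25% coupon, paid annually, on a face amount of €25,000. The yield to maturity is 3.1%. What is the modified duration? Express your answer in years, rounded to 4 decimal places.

6.6269 years

Periodic yield y = 0.031. First find Macaulay duration:
  t   CF        PV=CF/(1+0.031)^t    t·PV
  1     1,312.50     1,273.0359     1,273.0359
  2     1,312.50     1,234.7584     2,469.5168
  3     1,312.50     1,197.6318     3,592.8954
  4     1,312.50     1,161.6215     4,646.4861
  5     1,312.50     1,126.6940     5,633.4701
  6     1,312.50     1,092.8167     6,556.9002
  7     1,312.50     1,059.9580     7,419.7060
  8    26,312.50    20,610.7023   164,885.6186
  Σ                 28,757.2186   196,477.6289
P = 28,757.2186; Macaulay duration = 196,477.6289 / 28,757.2186 = 6.83229 years.
Modified duration = D_Mac / (1 + y) = 6.83229 / 1.031 = 6.62686 years.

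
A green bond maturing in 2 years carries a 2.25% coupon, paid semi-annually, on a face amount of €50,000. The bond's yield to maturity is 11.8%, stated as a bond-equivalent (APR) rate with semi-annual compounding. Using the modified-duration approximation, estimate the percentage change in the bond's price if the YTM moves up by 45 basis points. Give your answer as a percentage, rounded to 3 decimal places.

Periodic yield y = 0.059. Modified duration first:
  t   CF        PV=CF/(1+0.059)^t    t·PV
  1       562.50       531.1615       531.1615
  2       562.50       501.5689     1,003.1378
  3       562.50       473.6250     1,420.8751
  4    50,562.50    40,201.7259   160,806.9037
  Σ                 41,708.0813   163,762.0781
P = 41,708.0813; D_Mac = 3.92639 half-year periods = 1.96319 yrs; D_mod = 1.96319/(1+0.059) = 1.85382 yrs.
ΔP/P ≈ -D_mod · Δy = -1.85382 × (+0.0045) = -0.008342 = -0.8342%.

-0.834%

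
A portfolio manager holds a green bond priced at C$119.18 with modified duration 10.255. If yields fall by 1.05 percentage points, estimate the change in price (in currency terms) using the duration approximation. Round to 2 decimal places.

+C$12.83

Duration approximation: ΔP/P ≈ -D_mod · Δy = -10.255 × (-0.0105) = +0.1076775.
ΔP ≈ 119.18 × (+0.1076775) = +12.83300445.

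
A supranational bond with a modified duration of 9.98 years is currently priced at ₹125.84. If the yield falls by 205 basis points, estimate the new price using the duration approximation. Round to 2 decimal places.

₹151.59

Duration approximation: ΔP/P ≈ -D_mod · Δy = -9.98 × (-0.0205) = +0.204590.
New price ≈ 125.84 × (1 + 0.204590) = 151.5856056.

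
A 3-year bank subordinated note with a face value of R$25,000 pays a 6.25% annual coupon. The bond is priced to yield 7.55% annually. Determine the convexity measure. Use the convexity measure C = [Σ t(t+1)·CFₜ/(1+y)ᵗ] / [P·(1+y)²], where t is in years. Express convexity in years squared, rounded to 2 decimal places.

9.56

With y = 0.0755:
  t   CF        PV=CF/(1+0.0755)^t    t·PV        t(t+1)·PV
  1     1,562.50     1,452.8126     1,452.8126       2,905.6253
  2     1,562.50     1,350.8253     2,701.6507       8,104.9520
  3    26,562.50    21,351.9578    64,055.8735     256,223.4941
  Σ                 24,155.5958    68,210.3368     267,234.0713
P = 24,155.5958.
Convexity = Σ t(t+1)·PV / [P·(1+y)²] = 267,234.0713 / (24,155.5958 × 1.156700) = 9.56430.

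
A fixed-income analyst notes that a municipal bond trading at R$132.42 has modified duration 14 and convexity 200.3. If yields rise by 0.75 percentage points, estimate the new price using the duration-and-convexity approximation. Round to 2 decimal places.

R$119.26

Duration effect: -D_mod·Δy = -14 × (+0.0075) = -0.105000
Convexity effect: ½·C·(Δy)² = 0.5 × 200.3 × (0.0075)² = +0.0056334375
ΔP/P ≈ -0.105000 + 0.0056334375 = -0.0993665625
New price ≈ 132.42 × (1 - 0.0993665625) = 119.26187979375.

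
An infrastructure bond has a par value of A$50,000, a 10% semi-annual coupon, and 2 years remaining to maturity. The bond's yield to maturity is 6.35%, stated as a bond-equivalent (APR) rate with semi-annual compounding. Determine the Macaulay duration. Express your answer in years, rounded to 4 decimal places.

1.8666 years

Periodic yield y = 0.03175. Discount each cash flow and weight by its period:
  t   CF        PV=CF/(1+0.03175)^t    t·PV
  1     2,500.00     2,423.0676     2,423.0676
  2     2,500.00     2,348.5026     4,697.0053
  3     2,500.00     2,276.2323     6,828.6968
  4    52,500.00    46,329.9032   185,319.6130
  Σ                 53,377.7058   199,268.3827
Price P = Σ PV = 53,377.7058.
Macaulay duration = Σ(t·PV) / P = 199,268.3827 / 53,377.7058 = 3.73318 half-year periods.
In years: 3.73318 / 2 = 1.86659 years.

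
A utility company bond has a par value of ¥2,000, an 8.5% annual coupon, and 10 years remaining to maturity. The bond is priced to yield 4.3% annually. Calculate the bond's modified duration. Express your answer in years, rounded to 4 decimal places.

Periodic yield y = 0.043. First find Macaulay duration:
  t   CF        PV=CF/(1+0.043)^t    t·PV
  1       170.00       162.9914       162.9914
  2       170.00       156.2717       312.5434
  3       170.00       149.8290       449.4871
  4       170.00       143.6520       574.6080
  5       170.00       137.7296       688.6481
  6       170.00       132.0514       792.3085
  7       170.00       126.6073       886.2511
  8       170.00       121.3876       971.1011
  9       170.00       116.3832     1,047.4484
  10    2,170.00     1,424.3498    14,243.4977
  Σ                  2,671.2530    20,128.8849
P = 2,671.2530; Macaulay duration = 20,128.8849 / 2,671.2530 = 7.53537 years.
Modified duration = D_Mac / (1 + y) = 7.53537 / 1.043 = 7.22471 years.

7.2247 years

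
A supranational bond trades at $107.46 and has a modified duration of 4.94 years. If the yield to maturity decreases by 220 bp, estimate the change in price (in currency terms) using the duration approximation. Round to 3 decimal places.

+$11.679

Duration approximation: ΔP/P ≈ -D_mod · Δy = -4.94 × (-0.022) = +0.108680.
ΔP ≈ 107.46 × (+0.108680) = +11.6787528.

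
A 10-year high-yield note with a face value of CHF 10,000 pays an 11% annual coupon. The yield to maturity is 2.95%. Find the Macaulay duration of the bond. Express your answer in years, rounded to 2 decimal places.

Periodic yield y = 0.0295. Discount each cash flow and weight by its year:
  t   CF        PV=CF/(1+0.0295)^t    t·PV
  1     1,100.00     1,068.4798     1,068.4798
  2     1,100.00     1,037.8629     2,075.7258
  3     1,100.00     1,008.1233     3,024.3698
  4     1,100.00       979.2358     3,916.9432
  5     1,100.00       951.1761     4,755.8805
  6     1,100.00       923.9204     5,543.5227
  7     1,100.00       897.4458     6,282.1206
  8     1,100.00       871.7298     6,973.8382
  9     1,100.00       846.7506     7,620.7556
  10   11,100.00     8,299.6441    82,996.4409
  Σ                 16,884.3686   124,258.0771
Price P = Σ PV = 16,884.3686.
Macaulay duration = Σ(t·PV) / P = 124,258.0771 / 16,884.3686 = 7.35936 years.

7.36 years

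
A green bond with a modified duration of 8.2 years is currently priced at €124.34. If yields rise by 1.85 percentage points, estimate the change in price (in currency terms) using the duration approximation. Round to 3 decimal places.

Duration approximation: ΔP/P ≈ -D_mod · Δy = -8.2 × (+0.0185) = -0.151700.
ΔP ≈ 124.34 × (-0.151700) = -18.862378.

-€18.862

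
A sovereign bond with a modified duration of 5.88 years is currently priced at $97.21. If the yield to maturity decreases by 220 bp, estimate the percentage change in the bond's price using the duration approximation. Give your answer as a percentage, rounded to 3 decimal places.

Duration approximation: ΔP/P ≈ -D_mod · Δy = -5.88 × (-0.022) = +0.129360.
As a percentage: +12.9360%.

+12.936%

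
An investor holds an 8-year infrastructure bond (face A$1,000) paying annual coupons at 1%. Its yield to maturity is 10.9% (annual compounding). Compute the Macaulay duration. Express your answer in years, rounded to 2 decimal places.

7.57 years

Periodic yield y = 0.109. Discount each cash flow and weight by its year:
  t   CF        PV=CF/(1+0.109)^t    t·PV
  1        10.00         9.0171         9.0171
  2        10.00         8.1309        16.2617
  3        10.00         7.3317        21.9951
  4        10.00         6.6111        26.4444
  5        10.00         5.9613        29.8066
  6        10.00         5.3754        32.2524
  7        10.00         4.8471        33.9295
  8     1,010.00       441.4373     3,531.4982
  Σ                    488.7119     3,701.2051
Price P = Σ PV = 488.7119.
Macaulay duration = Σ(t·PV) / P = 3,701.2051 / 488.7119 = 7.57339 years.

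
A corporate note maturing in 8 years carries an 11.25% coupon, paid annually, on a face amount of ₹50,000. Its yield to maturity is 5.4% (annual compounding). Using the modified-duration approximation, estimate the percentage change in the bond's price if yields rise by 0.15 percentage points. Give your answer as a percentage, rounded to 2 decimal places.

Periodic yield y = 0.054. Modified duration first:
  t   CF        PV=CF/(1+0.054)^t    t·PV
  1     5,625.00     5,336.8121     5,336.8121
  2     5,625.00     5,063.3891    10,126.7783
  3     5,625.00     4,803.9745    14,411.9235
  4     5,625.00     4,557.8506    18,231.4023
  5     5,625.00     4,324.3364    21,621.6821
  6     5,625.00     4,102.7860    24,616.7158
  7     5,625.00     3,892.5863    27,248.1042
  8    55,625.00    36,521.2082   292,169.6659
  Σ                 68,602.9433   413,763.0842
P = 68,602.9433; D_Mac = 6.03127 yrs; D_mod = 6.03127/(1+0.054) = 5.72227 yrs.
ΔP/P ≈ -D_mod · Δy = -5.72227 × (+0.0015) = -0.008583 = -0.8583%.

-0.86%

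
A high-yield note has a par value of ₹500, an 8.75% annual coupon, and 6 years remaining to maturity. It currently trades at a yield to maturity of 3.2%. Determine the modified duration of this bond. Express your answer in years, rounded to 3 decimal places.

4.903 years

Periodic yield y = 0.032. First find Macaulay duration:
  t   CF        PV=CF/(1+0.032)^t    t·PV
  1        43.75        42.3934        42.3934
  2        43.75        41.0789        82.1578
  3        43.75        39.8051       119.4154
  4        43.75        38.5709       154.2834
  5        43.75        37.3749       186.8743
  6       543.75       450.1125     2,700.6751
  Σ                    649.3356     3,285.7993
P = 649.3356; Macaulay duration = 3,285.7993 / 649.3356 = 5.06025 years.
Modified duration = D_Mac / (1 + y) = 5.06025 / 1.032 = 4.90334 years.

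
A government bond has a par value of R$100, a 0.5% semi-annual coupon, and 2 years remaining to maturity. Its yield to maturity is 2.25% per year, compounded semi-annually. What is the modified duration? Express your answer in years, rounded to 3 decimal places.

Periodic yield y = 0.01125. First find Macaulay duration:
  t   CF        PV=CF/(1+0.01125)^t    t·PV
  1         0.25         0.2472         0.2472
  2         0.25         0.2445         0.4889
  3         0.25         0.2417         0.7252
  4       100.25        95.8628       383.4513
  Σ                     96.5963       384.9127
P = 96.5963; Macaulay duration = 384.9127 / 96.5963 = 3.98476 half-year periods = 1.99238 years.
Modified duration = D_Mac / (1 + y) = 1.99238 / 1.01125 = 1.97021 years.

1.970 years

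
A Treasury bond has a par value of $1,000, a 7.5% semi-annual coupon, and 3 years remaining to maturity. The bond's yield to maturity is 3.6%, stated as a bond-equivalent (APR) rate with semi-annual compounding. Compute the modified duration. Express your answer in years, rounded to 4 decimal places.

2.7081 years

Periodic yield y = 0.018. First find Macaulay duration:
  t   CF        PV=CF/(1+0.018)^t    t·PV
  1        37.50        36.8369        36.8369
  2        37.50        36.1856        72.3712
  3        37.50        35.5458       106.6373
  4        37.50        34.9173       139.6690
  5        37.50        34.2999       171.4993
  6     1,037.50       932.1836     5,593.1013
  Σ                  1,109.9690     6,120.1151
P = 1,109.9690; Macaulay duration = 6,120.1151 / 1,109.9690 = 5.51377 half-year periods = 2.75689 years.
Modified duration = D_Mac / (1 + y) = 2.75689 / 1.018 = 2.70814 years.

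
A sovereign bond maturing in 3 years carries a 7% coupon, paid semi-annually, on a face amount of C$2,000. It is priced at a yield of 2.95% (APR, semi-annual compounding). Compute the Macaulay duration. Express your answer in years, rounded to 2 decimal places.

2.77 years

Periodic yield y = 0.01475. Discount each cash flow and weight by its period:
  t   CF        PV=CF/(1+0.01475)^t    t·PV
  1        70.00        68.9825        68.9825
  2        70.00        67.9798       135.9596
  3        70.00        66.9917       200.9750
  4        70.00        66.0179       264.0717
  5        70.00        65.0583       325.2915
  6     2,070.00     1,895.9024    11,375.4146
  Σ                  2,230.9327    12,370.6950
Price P = Σ PV = 2,230.9327.
Macaulay duration = Σ(t·PV) / P = 12,370.6950 / 2,230.9327 = 5.54508 half-year periods.
In years: 5.54508 / 2 = 2.77254 years.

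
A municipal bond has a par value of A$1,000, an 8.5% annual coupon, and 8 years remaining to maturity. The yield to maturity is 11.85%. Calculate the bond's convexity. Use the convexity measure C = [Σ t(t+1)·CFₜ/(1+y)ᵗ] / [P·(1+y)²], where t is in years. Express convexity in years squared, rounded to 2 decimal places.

With y = 0.1185:
  t   CF        PV=CF/(1+0.1185)^t    t·PV        t(t+1)·PV
  1        85.00        75.9946        75.9946         151.9893
  2        85.00        67.9433       135.8867         407.6601
  3        85.00        60.7451       182.2352         728.9407
  4        85.00        54.3094       217.2376       1,086.1879
  5        85.00        48.5556       242.7778       1,456.6669
  6        85.00        43.4113       260.4679       1,823.2755
  7        85.00        38.8121       271.6846       2,173.4769
  8     1,085.00       442.9369     3,543.4949      31,891.4545
  Σ                    832.7083     4,929.7794      39,719.6517
P = 832.7083.
Convexity = Σ t(t+1)·PV / [P·(1+y)²] = 39,719.6517 / (832.7083 × 1.251042) = 38.12770.

38.13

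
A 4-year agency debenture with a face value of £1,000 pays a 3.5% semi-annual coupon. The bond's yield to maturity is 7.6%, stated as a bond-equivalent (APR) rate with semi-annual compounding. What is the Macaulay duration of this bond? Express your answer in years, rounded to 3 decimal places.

Periodic yield y = 0.038. Discount each cash flow and weight by its period:
  t   CF        PV=CF/(1+0.038)^t    t·PV
  1        17.50        16.8593        16.8593
  2        17.50        16.2421        32.4843
  3        17.50        15.6475        46.9426
  4        17.50        15.0747        60.2988
  5        17.50        14.5228        72.6142
  6        17.50        13.9912        83.9470
  7        17.50        13.4790        94.3528
  8     1,017.50       755.0150     6,040.1201
  Σ                    860.8317     6,447.6191
Price P = Σ PV = 860.8317.
Macaulay duration = Σ(t·PV) / P = 6,447.6191 / 860.8317 = 7.48999 half-year periods.
In years: 7.48999 / 2 = 3.74499 years.

3.745 years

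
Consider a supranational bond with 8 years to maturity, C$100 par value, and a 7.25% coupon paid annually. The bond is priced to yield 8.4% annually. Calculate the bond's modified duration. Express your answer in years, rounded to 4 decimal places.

Periodic yield y = 0.084. First find Macaulay duration:
  t   CF        PV=CF/(1+0.084)^t    t·PV
  1         7.25         6.6882         6.6882
  2         7.25         6.1699        12.3398
  3         7.25         5.6918        17.0754
  4         7.25         5.2507        21.0030
  5         7.25         4.8439        24.2193
  6         7.25         4.4685        26.8110
  7         7.25         4.1222        28.8557
  8       107.25        56.2552       450.0420
  Σ                     93.4905       587.0344
P = 93.4905; Macaulay duration = 587.0344 / 93.4905 = 6.27908 years.
Modified duration = D_Mac / (1 + y) = 6.27908 / 1.084 = 5.79251 years.

5.7925 years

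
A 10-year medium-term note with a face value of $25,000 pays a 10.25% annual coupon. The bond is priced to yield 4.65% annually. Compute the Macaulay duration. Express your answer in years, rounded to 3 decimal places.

7.275 years

Periodic yield y = 0.0465. Discount each cash flow and weight by its year:
  t   CF        PV=CF/(1+0.0465)^t    t·PV
  1     2,562.50     2,448.6383     2,448.6383
  2     2,562.50     2,339.8359     4,679.6719
  3     2,562.50     2,235.8681     6,707.6042
  4     2,562.50     2,136.5199     8,546.0796
  5     2,562.50     2,041.5861    10,207.9307
  6     2,562.50     1,950.8707    11,705.2240
  7     2,562.50     1,864.1860    13,049.3021
  8     2,562.50     1,781.3531    14,250.8248
  9     2,562.50     1,702.2008    15,319.8068
  10   27,562.50    17,495.4968   174,954.9684
  Σ                 35,996.5558   261,870.0509
Price P = Σ PV = 35,996.5558.
Macaulay duration = Σ(t·PV) / P = 261,870.0509 / 35,996.5558 = 7.27486 years.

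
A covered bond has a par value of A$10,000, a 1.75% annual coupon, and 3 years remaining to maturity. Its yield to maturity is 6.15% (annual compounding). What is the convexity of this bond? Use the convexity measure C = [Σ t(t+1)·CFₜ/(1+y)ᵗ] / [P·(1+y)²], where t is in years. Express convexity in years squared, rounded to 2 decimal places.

10.39

With y = 0.0615:
  t   CF        PV=CF/(1+0.0615)^t    t·PV        t(t+1)·PV
  1       175.00       164.8610       164.8610         329.7221
  2       175.00       155.3095       310.6190         931.8571
  3    10,175.00     8,506.9606    25,520.8819     102,083.5274
  Σ                  8,827.1312    25,996.3619     103,345.1066
P = 8,827.1312.
Convexity = Σ t(t+1)·PV / [P·(1+y)²] = 103,345.1066 / (8,827.1312 × 1.126782) = 10.39035.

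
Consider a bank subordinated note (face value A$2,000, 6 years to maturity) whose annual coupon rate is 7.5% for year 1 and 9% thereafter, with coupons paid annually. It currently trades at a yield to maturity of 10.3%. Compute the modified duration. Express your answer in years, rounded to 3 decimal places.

4.452 years

Periodic yield y = 0.103. First find Macaulay duration:
  t   CF        PV=CF/(1+0.103)^t    t·PV
  1       150.00       135.9927       135.9927
  2       180.00       147.9522       295.9044
  3       180.00       134.1362       402.4086
  4       180.00       121.6103       486.4413
  5       180.00       110.2541       551.2707
  6     2,180.00     1,210.6077     7,263.6460
  Σ                  1,860.5533     9,135.6638
P = 1,860.5533; Macaulay duration = 9,135.6638 / 1,860.5533 = 4.91019 years.
Modified duration = D_Mac / (1 + y) = 4.91019 / 1.103 = 4.45167 years.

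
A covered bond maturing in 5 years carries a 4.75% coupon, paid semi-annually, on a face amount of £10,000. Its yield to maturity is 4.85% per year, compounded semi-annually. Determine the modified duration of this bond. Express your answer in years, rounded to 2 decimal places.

Periodic yield y = 0.02425. First find Macaulay duration:
  t   CF        PV=CF/(1+0.02425)^t    t·PV
  1       237.50       231.8770       231.8770
  2       237.50       226.3871       452.7742
  3       237.50       221.0272       663.0816
  4       237.50       215.7942       863.1767
  5       237.50       210.6851     1,053.4253
  6       237.50       205.6969     1,234.1815
  7       237.50       200.8269     1,405.7880
  8       237.50       196.0721     1,568.5769
  9       237.50       191.4299     1,722.8694
  10   10,237.50     8,056.2733    80,562.7326
  Σ                  9,956.0696    89,758.4833
P = 9,956.0696; Macaulay duration = 89,758.4833 / 9,956.0696 = 9.01545 half-year periods = 4.50773 years.
Modified duration = D_Mac / (1 + y) = 4.50773 / 1.02425 = 4.40100 years.

4.40 years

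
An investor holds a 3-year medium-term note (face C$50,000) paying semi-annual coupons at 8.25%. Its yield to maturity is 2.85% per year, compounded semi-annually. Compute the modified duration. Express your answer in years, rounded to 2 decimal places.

Periodic yield y = 0.01425. First find Macaulay duration:
  t   CF        PV=CF/(1+0.01425)^t    t·PV
  1     2,062.50     2,033.5223     2,033.5223
  2     2,062.50     2,004.9517     4,009.9035
  3     2,062.50     1,976.7826     5,930.3478
  4     2,062.50     1,949.0092     7,796.0368
  5     2,062.50     1,921.6260     9,608.1302
  6    52,062.50    47,824.9936   286,949.9615
  Σ                 57,710.8855   316,327.9022
P = 57,710.8855; Macaulay duration = 316,327.9022 / 57,710.8855 = 5.48125 half-year periods = 2.74063 years.
Modified duration = D_Mac / (1 + y) = 2.74063 / 1.01425 = 2.70212 years.

2.70 years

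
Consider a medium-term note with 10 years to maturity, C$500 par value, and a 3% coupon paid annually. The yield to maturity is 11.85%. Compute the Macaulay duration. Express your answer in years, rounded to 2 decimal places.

Periodic yield y = 0.1185. Discount each cash flow and weight by its year:
  t   CF        PV=CF/(1+0.1185)^t    t·PV
  1        15.00        13.4108        13.4108
  2        15.00        11.9900        23.9800
  3        15.00        10.7197        32.1591
  4        15.00         9.5840        38.3360
  5        15.00         8.5686        42.8431
  6        15.00         7.6608        45.9649
  7        15.00         6.8492        47.9443
  8        15.00         6.1236        48.9884
  9        15.00         5.4748        49.2731
  10      515.00       168.0534     1,680.5342
  Σ                    248.4349     2,023.4341
Price P = Σ PV = 248.4349.
Macaulay duration = Σ(t·PV) / P = 2,023.4341 / 248.4349 = 8.14472 years.

8.14 years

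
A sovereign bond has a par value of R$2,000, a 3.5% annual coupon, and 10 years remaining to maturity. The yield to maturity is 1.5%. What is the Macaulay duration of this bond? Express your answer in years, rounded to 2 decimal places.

8.74 years

Periodic yield y = 0.015. Discount each cash flow and weight by its year:
  t   CF        PV=CF/(1+0.015)^t    t·PV
  1        70.00        68.9655        68.9655
  2        70.00        67.9463       135.8926
  3        70.00        66.9422       200.8266
  4        70.00        65.9529       263.8116
  5        70.00        64.9782       324.8911
  6        70.00        64.0180       384.1077
  7        70.00        63.0719       441.5031
  8        70.00        62.1398       497.1182
  9        70.00        61.2215       550.9931
  10    2,070.00     1,783.6512    17,836.5117
  Σ                  2,368.8874    20,704.6213
Price P = Σ PV = 2,368.8874.
Macaulay duration = Σ(t·PV) / P = 20,704.6213 / 2,368.8874 = 8.74023 years.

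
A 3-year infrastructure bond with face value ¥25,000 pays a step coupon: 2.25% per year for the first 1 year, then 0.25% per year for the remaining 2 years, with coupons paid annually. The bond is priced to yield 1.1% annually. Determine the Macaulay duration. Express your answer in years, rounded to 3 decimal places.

Periodic yield y = 0.011. Discount each cash flow and weight by its year:
  t   CF        PV=CF/(1+0.011)^t    t·PV
  1       562.50       556.3798       556.3798
  2        62.50        61.1474       122.2947
  3    25,062.50    24,253.3047    72,759.9141
  Σ                 24,870.8319    73,438.5887
Price P = Σ PV = 24,870.8319.
Macaulay duration = Σ(t·PV) / P = 73,438.5887 / 24,870.8319 = 2.95280 years.

2.953 years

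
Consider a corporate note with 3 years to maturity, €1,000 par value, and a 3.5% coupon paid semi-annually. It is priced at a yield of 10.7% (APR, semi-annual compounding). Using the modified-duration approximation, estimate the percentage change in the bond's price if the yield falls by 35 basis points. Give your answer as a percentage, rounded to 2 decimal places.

+0.95%

Periodic yield y = 0.0535. Modified duration first:
  t   CF        PV=CF/(1+0.0535)^t    t·PV
  1        17.50        16.6113        16.6113
  2        17.50        15.7677        31.5354
  3        17.50        14.9670        44.9010
  4        17.50        14.2069        56.8277
  5        17.50        13.4854        67.4272
  6     1,017.50       744.2643     4,465.5857
  Σ                    819.3027     4,682.8883
P = 819.3027; D_Mac = 5.71570 half-year periods = 2.85785 yrs; D_mod = 2.85785/(1+0.0535) = 2.71272 yrs.
ΔP/P ≈ -D_mod · Δy = -2.71272 × (-0.0035) = +0.009495 = +0.9495%.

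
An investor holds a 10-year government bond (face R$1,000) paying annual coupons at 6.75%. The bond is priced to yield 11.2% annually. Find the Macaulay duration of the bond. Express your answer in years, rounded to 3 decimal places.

7.145 years

Periodic yield y = 0.112. Discount each cash flow and weight by its year:
  t   CF        PV=CF/(1+0.112)^t    t·PV
  1        67.50        60.7014        60.7014
  2        67.50        54.5876       109.1752
  3        67.50        49.0896       147.2688
  4        67.50        44.1453       176.5813
  5        67.50        39.6990       198.4951
  6        67.50        35.7006       214.2034
  7        67.50        32.1048       224.7338
  8        67.50        28.8712       230.9699
  9        67.50        25.9633       233.6701
  10    1,067.50       369.2496     3,692.4958
  Σ                    740.1125     5,288.2948
Price P = Σ PV = 740.1125.
Macaulay duration = Σ(t·PV) / P = 5,288.2948 / 740.1125 = 7.14526 years.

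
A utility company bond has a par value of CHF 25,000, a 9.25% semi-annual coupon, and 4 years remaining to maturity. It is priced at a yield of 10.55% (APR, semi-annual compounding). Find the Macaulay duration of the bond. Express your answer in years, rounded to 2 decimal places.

3.42 years

Periodic yield y = 0.05275. Discount each cash flow and weight by its period:
  t   CF        PV=CF/(1+0.05275)^t    t·PV
  1     1,156.25     1,098.3139     1,098.3139
  2     1,156.25     1,043.2809     2,086.5617
  3     1,156.25       991.0053     2,973.0160
  4     1,156.25       941.3492     3,765.3967
  5     1,156.25       894.1811     4,470.9056
  6     1,156.25       849.3765     5,096.2590
  7     1,156.25       806.8169     5,647.7184
  8    26,156.25    17,336.9812   138,695.8498
  Σ                 23,961.3051   163,834.0213
Price P = Σ PV = 23,961.3051.
Macaulay duration = Σ(t·PV) / P = 163,834.0213 / 23,961.3051 = 6.83744 half-year periods.
In years: 6.83744 / 2 = 3.41872 years.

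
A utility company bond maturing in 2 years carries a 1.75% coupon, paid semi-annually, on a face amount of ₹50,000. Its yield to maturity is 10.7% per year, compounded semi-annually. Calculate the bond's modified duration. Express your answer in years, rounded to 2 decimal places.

1.87 years

Periodic yield y = 0.0535. First find Macaulay duration:
  t   CF        PV=CF/(1+0.0535)^t    t·PV
  1       437.50       415.2824       415.2824
  2       437.50       394.1931       788.3861
  3       437.50       374.1747     1,122.5241
  4    50,437.50    40,946.3687   163,785.4746
  Σ                 42,130.0188   166,111.6673
P = 42,130.0188; Macaulay duration = 166,111.6673 / 42,130.0188 = 3.94283 half-year periods = 1.97142 years.
Modified duration = D_Mac / (1 + y) = 1.97142 / 1.0535 = 1.87130 years.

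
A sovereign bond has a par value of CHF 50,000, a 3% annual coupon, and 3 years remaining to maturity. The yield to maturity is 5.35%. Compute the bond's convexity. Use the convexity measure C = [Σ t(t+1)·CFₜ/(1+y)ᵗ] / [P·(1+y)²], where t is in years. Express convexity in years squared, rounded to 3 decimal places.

10.382

With y = 0.0535:
  t   CF        PV=CF/(1+0.0535)^t    t·PV        t(t+1)·PV
  1     1,500.00     1,423.8253     1,423.8253       2,847.6507
  2     1,500.00     1,351.5191     2,703.0381       8,109.1144
  3    51,500.00    44,045.7094   132,137.1282     528,548.5129
  Σ                 46,821.0538   136,263.9917     539,505.2780
P = 46,821.0538.
Convexity = Σ t(t+1)·PV / [P·(1+y)²] = 539,505.2780 / (46,821.0538 × 1.109862) = 10.38211.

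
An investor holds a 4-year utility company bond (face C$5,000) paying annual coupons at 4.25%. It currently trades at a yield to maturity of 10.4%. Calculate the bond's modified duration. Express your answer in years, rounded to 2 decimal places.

Periodic yield y = 0.104. First find Macaulay duration:
  t   CF        PV=CF/(1+0.104)^t    t·PV
  1       212.50       192.4819       192.4819
  2       212.50       174.3495       348.6991
  3       212.50       157.9253       473.7759
  4     5,212.50     3,508.8902    14,035.5607
  Σ                  4,033.6469    15,050.5175
P = 4,033.6469; Macaulay duration = 15,050.5175 / 4,033.6469 = 3.73124 years.
Modified duration = D_Mac / (1 + y) = 3.73124 / 1.104 = 3.37975 years.

3.38 years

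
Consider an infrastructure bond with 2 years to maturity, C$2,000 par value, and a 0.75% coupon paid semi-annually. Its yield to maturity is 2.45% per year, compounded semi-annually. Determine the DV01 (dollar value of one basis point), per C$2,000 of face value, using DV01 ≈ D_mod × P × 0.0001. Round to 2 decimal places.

C$0.38

Periodic yield y = 0.01225.
  t   CF        PV=CF/(1+0.01225)^t    t·PV
  1         7.50         7.4092         7.4092
  2         7.50         7.3196        14.6391
  3         7.50         7.2310        21.6930
  4     2,007.50     1,912.0728     7,648.2910
  Σ                  1,934.0326     7,692.0324
P = 1,934.0326; D_Mac = 3.97720 half-year periods = 1.98860 yrs; D_mod = 1.96453 yrs.
DV01 ≈ 1.96453 × 1,934.0326 × 0.0001 = 0.379947.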